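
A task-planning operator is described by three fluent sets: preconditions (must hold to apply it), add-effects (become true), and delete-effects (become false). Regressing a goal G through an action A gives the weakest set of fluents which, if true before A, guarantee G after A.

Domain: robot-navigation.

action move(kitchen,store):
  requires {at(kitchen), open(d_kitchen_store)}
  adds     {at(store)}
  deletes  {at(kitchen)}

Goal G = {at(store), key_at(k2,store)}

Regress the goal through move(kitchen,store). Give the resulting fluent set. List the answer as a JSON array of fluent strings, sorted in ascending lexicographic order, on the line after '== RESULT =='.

Regress:
  G ∩ del = {}  (empty — regression defined)
  G \ add = {at(store), key_at(k2,store)} \ {at(store)} = {key_at(k2,store)}
  ∪ pre   = {key_at(k2,store)} ∪ {at(kitchen), open(d_kitchen_store)}
          = {at(kitchen), key_at(k2,store), open(d_kitchen_store)}

== RESULT ==
["at(kitchen)", "key_at(k2,store)", "open(d_kitchen_store)"]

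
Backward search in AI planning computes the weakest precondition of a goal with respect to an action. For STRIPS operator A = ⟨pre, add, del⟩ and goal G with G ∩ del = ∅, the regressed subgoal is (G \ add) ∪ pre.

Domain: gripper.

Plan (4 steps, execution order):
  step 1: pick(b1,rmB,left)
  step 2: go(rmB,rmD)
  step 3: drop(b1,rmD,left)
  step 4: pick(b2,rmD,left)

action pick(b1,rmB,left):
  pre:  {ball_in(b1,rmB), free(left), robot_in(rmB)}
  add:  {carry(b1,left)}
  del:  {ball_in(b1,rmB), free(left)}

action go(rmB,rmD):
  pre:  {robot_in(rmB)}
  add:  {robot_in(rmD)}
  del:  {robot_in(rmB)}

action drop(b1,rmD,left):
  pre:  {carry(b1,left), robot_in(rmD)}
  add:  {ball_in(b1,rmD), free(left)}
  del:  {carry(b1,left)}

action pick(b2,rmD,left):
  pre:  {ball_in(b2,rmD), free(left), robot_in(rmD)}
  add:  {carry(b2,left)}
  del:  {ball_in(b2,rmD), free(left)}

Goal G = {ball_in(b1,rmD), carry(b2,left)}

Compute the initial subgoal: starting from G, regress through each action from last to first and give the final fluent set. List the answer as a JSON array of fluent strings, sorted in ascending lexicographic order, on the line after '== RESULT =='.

Regress step by step:
  through step 4 (pick(b2,rmD,left)): drop {carry(b2,left)}, keep {ball_in(b1,rmD)}, require {ball_in(b2,rmD), free(left), robot_in(rmD)}
    → {ball_in(b1,rmD), ball_in(b2,rmD), free(left), robot_in(rmD)}
  through step 3 (drop(b1,rmD,left)): drop {ball_in(b1,rmD), free(left)}, keep {ball_in(b2,rmD), robot_in(rmD)}, require {carry(b1,left), robot_in(rmD)}
    → {ball_in(b2,rmD), carry(b1,left), robot_in(rmD)}
  through step 2 (go(rmB,rmD)): drop {robot_in(rmD)}, keep {ball_in(b2,rmD), carry(b1,left)}, require {robot_in(rmB)}
    → {ball_in(b2,rmD), carry(b1,left), robot_in(rmB)}
  through step 1 (pick(b1,rmB,left)): drop {carry(b1,left)}, keep {ball_in(b2,rmD), robot_in(rmB)}, require {ball_in(b1,rmB), free(left), robot_in(rmB)}
    → {ball_in(b1,rmB), ball_in(b2,rmD), free(left), robot_in(rmB)}

== RESULT ==
["ball_in(b1,rmB)", "ball_in(b2,rmD)", "free(left)", "robot_in(rmB)"]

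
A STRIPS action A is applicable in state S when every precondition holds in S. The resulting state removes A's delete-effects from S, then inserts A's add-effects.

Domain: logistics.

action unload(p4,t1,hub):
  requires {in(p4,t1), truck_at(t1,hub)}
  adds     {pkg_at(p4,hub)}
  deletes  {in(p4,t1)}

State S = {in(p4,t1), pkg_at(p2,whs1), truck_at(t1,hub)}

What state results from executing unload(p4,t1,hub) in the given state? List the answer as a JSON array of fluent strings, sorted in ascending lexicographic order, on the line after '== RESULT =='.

Progress:
  pre ⊆ S: {in(p4,t1), truck_at(t1,hub)} ⊆ S  — applicable
  S \ del = {pkg_at(p2,whs1), truck_at(t1,hub)}
  ∪ add   = {pkg_at(p2,whs1), pkg_at(p4,hub), truck_at(t1,hub)}

== RESULT ==
["pkg_at(p2,whs1)", "pkg_at(p4,hub)", "truck_at(t1,hub)"]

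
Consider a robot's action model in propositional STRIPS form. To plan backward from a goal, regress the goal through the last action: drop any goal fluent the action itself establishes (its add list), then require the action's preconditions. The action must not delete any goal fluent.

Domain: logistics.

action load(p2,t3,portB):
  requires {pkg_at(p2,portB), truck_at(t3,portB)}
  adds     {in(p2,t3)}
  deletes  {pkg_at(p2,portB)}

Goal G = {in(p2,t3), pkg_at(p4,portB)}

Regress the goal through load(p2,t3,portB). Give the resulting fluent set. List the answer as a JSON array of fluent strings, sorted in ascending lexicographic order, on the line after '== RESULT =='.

Compute (G \ add) ∪ pre:
  G ∩ del = {}  (empty — regression defined)
  G \ add = {in(p2,t3), pkg_at(p4,portB)} \ {in(p2,t3)} = {pkg_at(p4,portB)}
  ∪ pre   = {pkg_at(p4,portB)} ∪ {pkg_at(p2,portB), truck_at(t3,portB)}
          = {pkg_at(p2,portB), pkg_at(p4,portB), truck_at(t3,portB)}

== RESULT ==
["pkg_at(p2,portB)", "pkg_at(p4,portB)", "truck_at(t3,portB)"]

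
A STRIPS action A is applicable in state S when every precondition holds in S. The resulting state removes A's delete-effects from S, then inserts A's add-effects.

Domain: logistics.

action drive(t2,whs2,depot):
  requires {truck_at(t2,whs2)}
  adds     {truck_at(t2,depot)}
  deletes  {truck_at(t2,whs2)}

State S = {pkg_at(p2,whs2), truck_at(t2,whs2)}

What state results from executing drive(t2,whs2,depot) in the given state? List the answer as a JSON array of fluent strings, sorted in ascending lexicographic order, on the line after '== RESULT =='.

Progress:
  pre ⊆ S: {truck_at(t2,whs2)} ⊆ S  — applicable
  S \ del = {pkg_at(p2,whs2)}
  ∪ add   = {pkg_at(p2,whs2), truck_at(t2,depot)}

== RESULT ==
["pkg_at(p2,whs2)", "truck_at(t2,depot)"]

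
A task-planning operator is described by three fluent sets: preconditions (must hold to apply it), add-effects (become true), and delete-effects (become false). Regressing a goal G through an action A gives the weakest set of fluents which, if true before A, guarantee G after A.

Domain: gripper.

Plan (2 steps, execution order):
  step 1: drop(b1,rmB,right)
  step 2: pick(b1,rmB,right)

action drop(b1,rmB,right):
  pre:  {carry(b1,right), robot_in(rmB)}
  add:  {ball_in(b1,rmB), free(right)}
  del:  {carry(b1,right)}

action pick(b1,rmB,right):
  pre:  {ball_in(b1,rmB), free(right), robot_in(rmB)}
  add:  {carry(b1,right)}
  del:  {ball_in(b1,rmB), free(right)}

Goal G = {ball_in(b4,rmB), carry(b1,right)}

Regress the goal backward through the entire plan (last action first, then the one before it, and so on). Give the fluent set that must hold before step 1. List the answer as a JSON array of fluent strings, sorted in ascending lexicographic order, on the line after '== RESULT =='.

Regress step by step:
  through step 2 (pick(b1,rmB,right)): drop {carry(b1,right)}, keep {ball_in(b4,rmB)}, require {ball_in(b1,rmB), free(right), robot_in(rmB)}
    → {ball_in(b1,rmB), ball_in(b4,rmB), free(right), robot_in(rmB)}
  through step 1 (drop(b1,rmB,right)): drop {ball_in(b1,rmB), free(right)}, keep {ball_in(b4,rmB), robot_in(rmB)}, require {carry(b1,right), robot_in(rmB)}
    → {ball_in(b4,rmB), carry(b1,right), robot_in(rmB)}

== RESULT ==
["ball_in(b4,rmB)", "carry(b1,right)", "robot_in(rmB)"]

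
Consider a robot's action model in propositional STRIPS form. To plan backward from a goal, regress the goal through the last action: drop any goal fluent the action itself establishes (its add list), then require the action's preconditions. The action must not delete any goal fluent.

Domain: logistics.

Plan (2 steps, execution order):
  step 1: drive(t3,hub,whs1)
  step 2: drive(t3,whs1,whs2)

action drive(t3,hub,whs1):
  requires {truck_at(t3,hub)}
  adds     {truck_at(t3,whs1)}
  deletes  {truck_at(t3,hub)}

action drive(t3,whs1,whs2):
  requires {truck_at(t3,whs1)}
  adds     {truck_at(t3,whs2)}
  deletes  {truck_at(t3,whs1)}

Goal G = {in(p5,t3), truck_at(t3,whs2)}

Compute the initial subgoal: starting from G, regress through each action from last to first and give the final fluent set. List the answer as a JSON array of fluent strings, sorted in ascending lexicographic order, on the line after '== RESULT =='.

Regress step by step:
  through step 2 (drive(t3,whs1,whs2)): drop {truck_at(t3,whs2)}, keep {in(p5,t3)}, require {truck_at(t3,whs1)}
    → {in(p5,t3), truck_at(t3,whs1)}
  through step 1 (drive(t3,hub,whs1)): drop {truck_at(t3,whs1)}, keep {in(p5,t3)}, require {truck_at(t3,hub)}
    → {in(p5,t3), truck_at(t3,hub)}

== RESULT ==
["in(p5,t3)", "truck_at(t3,hub)"]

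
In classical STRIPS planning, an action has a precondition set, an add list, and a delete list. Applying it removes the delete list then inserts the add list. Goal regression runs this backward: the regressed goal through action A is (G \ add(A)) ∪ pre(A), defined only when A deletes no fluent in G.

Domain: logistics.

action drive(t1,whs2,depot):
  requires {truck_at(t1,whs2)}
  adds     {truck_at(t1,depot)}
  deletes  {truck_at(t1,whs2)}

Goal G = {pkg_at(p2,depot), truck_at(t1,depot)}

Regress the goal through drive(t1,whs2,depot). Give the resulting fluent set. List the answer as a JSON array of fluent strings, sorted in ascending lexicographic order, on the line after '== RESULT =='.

Compute (G \ add) ∪ pre:
  G ∩ del = {}  (empty — regression defined)
  G \ add = {pkg_at(p2,depot), truck_at(t1,depot)} \ {truck_at(t1,depot)} = {pkg_at(p2,depot)}
  ∪ pre   = {pkg_at(p2,depot)} ∪ {truck_at(t1,whs2)}
          = {pkg_at(p2,depot), truck_at(t1,whs2)}

== RESULT ==
["pkg_at(p2,depot)", "truck_at(t1,whs2)"]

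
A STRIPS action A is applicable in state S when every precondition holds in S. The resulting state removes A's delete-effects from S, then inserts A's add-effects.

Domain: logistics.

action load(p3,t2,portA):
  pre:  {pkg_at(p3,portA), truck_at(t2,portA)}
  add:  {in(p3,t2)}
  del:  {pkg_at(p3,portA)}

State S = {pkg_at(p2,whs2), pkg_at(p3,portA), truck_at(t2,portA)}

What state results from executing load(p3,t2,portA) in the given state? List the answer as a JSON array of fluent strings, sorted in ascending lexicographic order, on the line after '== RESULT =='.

Progress:
  pre ⊆ S: {pkg_at(p3,portA), truck_at(t2,portA)} ⊆ S  — applicable
  S \ del = {pkg_at(p2,whs2), truck_at(t2,portA)}
  ∪ add   = {in(p3,t2), pkg_at(p2,whs2), truck_at(t2,portA)}

== RESULT ==
["in(p3,t2)", "pkg_at(p2,whs2)", "truck_at(t2,portA)"]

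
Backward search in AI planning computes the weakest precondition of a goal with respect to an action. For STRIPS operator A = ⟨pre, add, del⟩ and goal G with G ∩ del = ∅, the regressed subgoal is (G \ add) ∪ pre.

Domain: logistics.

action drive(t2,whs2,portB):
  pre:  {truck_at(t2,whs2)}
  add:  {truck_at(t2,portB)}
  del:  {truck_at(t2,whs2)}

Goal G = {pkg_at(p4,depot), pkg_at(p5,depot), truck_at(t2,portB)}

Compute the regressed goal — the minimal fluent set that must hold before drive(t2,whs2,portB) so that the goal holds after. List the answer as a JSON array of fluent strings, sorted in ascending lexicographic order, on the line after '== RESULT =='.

Compute (G \ add) ∪ pre:
  G ∩ del = {}  (empty — regression defined)
  G \ add = {pkg_at(p4,depot), pkg_at(p5,depot), truck_at(t2,portB)} \ {truck_at(t2,portB)} = {pkg_at(p4,depot), pkg_at(p5,depot)}
  ∪ pre   = {pkg_at(p4,depot), pkg_at(p5,depot)} ∪ {truck_at(t2,whs2)}
          = {pkg_at(p4,depot), pkg_at(p5,depot), truck_at(t2,whs2)}

== RESULT ==
["pkg_at(p4,depot)", "pkg_at(p5,depot)", "truck_at(t2,whs2)"]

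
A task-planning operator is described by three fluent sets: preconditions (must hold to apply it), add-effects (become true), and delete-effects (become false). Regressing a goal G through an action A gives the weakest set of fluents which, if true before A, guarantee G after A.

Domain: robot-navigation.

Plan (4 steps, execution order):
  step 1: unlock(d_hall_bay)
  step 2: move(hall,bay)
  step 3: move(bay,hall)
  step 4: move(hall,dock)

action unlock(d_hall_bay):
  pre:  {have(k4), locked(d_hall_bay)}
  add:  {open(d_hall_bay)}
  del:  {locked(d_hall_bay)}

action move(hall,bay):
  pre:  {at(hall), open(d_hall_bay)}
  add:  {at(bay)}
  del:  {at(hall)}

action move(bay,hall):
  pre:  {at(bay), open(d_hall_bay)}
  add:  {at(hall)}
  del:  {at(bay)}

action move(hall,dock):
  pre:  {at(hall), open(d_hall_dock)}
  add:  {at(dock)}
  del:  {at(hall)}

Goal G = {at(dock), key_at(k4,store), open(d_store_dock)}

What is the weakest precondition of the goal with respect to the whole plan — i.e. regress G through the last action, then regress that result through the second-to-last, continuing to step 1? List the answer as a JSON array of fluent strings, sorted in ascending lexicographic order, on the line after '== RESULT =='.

Regress step by step:
  through step 4 (move(hall,dock)): drop {at(dock)}, keep {key_at(k4,store), open(d_store_dock)}, require {at(hall), open(d_hall_dock)}
    → {at(hall), key_at(k4,store), open(d_hall_dock), open(d_store_dock)}
  through step 3 (move(bay,hall)): drop {at(hall)}, keep {key_at(k4,store), open(d_hall_dock), open(d_store_dock)}, require {at(bay), open(d_hall_bay)}
    → {at(bay), key_at(k4,store), open(d_hall_bay), open(d_hall_dock), open(d_store_dock)}
  through step 2 (move(hall,bay)): drop {at(bay)}, keep {key_at(k4,store), open(d_hall_bay), open(d_hall_dock), open(d_store_dock)}, require {at(hall), open(d_hall_bay)}
    → {at(hall), key_at(k4,store), open(d_hall_bay), open(d_hall_dock), open(d_store_dock)}
  through step 1 (unlock(d_hall_bay)): drop {open(d_hall_bay)}, keep {at(hall), key_at(k4,store), open(d_hall_dock), open(d_store_dock)}, require {have(k4), locked(d_hall_bay)}
    → {at(hall), have(k4), key_at(k4,store), locked(d_hall_bay), open(d_hall_dock), open(d_store_dock)}

== RESULT ==
["at(hall)", "have(k4)", "key_at(k4,store)", "locked(d_hall_bay)", "open(d_hall_dock)", "open(d_store_dock)"]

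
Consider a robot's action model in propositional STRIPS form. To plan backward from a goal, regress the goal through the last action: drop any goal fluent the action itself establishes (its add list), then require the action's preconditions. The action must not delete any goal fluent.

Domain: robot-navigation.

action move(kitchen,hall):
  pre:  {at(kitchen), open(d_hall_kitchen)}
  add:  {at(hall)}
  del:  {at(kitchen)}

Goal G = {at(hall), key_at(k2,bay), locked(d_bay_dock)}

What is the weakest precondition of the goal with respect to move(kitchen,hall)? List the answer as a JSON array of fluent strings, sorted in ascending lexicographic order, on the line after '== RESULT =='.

Compute (G \ add) ∪ pre:
  G ∩ del = {}  (empty — regression defined)
  G \ add = {at(hall), key_at(k2,bay), locked(d_bay_dock)} \ {at(hall)} = {key_at(k2,bay), locked(d_bay_dock)}
  ∪ pre   = {key_at(k2,bay), locked(d_bay_dock)} ∪ {at(kitchen), open(d_hall_kitchen)}
          = {at(kitchen), key_at(k2,bay), locked(d_bay_dock), open(d_hall_kitchen)}

== RESULT ==
["at(kitchen)", "key_at(k2,bay)", "locked(d_bay_dock)", "open(d_hall_kitchen)"]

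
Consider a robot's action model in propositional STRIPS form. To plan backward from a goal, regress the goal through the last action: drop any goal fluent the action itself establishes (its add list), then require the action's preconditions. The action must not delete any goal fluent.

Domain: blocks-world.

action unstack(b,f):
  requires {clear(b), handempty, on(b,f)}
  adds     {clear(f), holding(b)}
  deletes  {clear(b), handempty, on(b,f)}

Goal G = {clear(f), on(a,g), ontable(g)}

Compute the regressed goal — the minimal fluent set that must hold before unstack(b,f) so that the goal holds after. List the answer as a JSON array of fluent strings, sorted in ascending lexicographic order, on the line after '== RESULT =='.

Compute (G \ add) ∪ pre:
  G ∩ del = {}  (empty — regression defined)
  G \ add = {clear(f), on(a,g), ontable(g)} \ {clear(f), holding(b)} = {on(a,g), ontable(g)}
  ∪ pre   = {on(a,g), ontable(g)} ∪ {clear(b), handempty, on(b,f)}
          = {clear(b), handempty, on(a,g), on(b,f), ontable(g)}

== RESULT ==
["clear(b)", "handempty", "on(a,g)", "on(b,f)", "ontable(g)"]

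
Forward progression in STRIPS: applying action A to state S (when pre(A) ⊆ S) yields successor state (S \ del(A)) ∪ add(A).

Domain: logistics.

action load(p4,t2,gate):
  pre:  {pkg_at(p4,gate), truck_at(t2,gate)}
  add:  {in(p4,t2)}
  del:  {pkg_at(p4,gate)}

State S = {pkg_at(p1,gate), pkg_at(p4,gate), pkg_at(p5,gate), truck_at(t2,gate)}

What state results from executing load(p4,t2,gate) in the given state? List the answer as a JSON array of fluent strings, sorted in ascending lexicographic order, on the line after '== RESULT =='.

Progress:
  pre ⊆ S: {pkg_at(p4,gate), truck_at(t2,gate)} ⊆ S  — applicable
  S \ del = {pkg_at(p1,gate), pkg_at(p5,gate), truck_at(t2,gate)}
  ∪ add   = {in(p4,t2), pkg_at(p1,gate), pkg_at(p5,gate), truck_at(t2,gate)}

== RESULT ==
["in(p4,t2)", "pkg_at(p1,gate)", "pkg_at(p5,gate)", "truck_at(t2,gate)"]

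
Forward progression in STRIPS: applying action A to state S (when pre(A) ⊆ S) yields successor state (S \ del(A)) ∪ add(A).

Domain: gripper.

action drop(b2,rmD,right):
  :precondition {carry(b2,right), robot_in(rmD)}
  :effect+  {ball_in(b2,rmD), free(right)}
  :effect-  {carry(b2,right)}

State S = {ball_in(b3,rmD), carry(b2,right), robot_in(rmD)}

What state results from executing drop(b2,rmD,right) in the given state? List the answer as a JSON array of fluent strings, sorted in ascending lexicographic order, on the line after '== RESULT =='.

Progress:
  pre ⊆ S: {carry(b2,right), robot_in(rmD)} ⊆ S  — applicable
  S \ del = {ball_in(b3,rmD), robot_in(rmD)}
  ∪ add   = {ball_in(b2,rmD), ball_in(b3,rmD), free(right), robot_in(rmD)}

== RESULT ==
["ball_in(b2,rmD)", "ball_in(b3,rmD)", "free(right)", "robot_in(rmD)"]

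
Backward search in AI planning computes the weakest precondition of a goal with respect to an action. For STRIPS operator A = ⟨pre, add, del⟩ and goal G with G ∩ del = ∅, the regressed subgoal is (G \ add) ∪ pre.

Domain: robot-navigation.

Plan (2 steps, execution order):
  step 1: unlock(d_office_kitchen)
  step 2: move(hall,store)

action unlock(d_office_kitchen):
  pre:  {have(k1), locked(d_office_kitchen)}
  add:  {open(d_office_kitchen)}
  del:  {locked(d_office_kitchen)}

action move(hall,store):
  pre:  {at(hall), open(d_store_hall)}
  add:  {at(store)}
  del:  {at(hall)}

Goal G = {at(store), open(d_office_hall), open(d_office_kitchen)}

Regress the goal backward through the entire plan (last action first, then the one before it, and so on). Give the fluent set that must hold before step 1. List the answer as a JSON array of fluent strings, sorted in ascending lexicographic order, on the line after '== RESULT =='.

Work backward from the goal:
  through step 2 (move(hall,store)): drop {at(store)}, keep {open(d_office_hall), open(d_office_kitchen)}, require {at(hall), open(d_store_hall)}
    → {at(hall), open(d_office_hall), open(d_office_kitchen), open(d_store_hall)}
  through step 1 (unlock(d_office_kitchen)): drop {open(d_office_kitchen)}, keep {at(hall), open(d_office_hall), open(d_store_hall)}, require {have(k1), locked(d_office_kitchen)}
    → {at(hall), have(k1), locked(d_office_kitchen), open(d_office_hall), open(d_store_hall)}

== RESULT ==
["at(hall)", "have(k1)", "locked(d_office_kitchen)", "open(d_office_hall)", "open(d_store_hall)"]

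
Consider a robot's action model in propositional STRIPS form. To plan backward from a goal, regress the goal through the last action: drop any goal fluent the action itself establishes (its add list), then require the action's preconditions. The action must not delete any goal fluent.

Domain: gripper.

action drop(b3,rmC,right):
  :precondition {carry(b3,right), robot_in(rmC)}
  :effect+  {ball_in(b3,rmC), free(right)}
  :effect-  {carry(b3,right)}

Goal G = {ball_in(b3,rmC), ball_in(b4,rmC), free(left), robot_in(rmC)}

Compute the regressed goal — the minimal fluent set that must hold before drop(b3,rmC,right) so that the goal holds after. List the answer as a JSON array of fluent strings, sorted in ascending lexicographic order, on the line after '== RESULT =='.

Regress:
  G ∩ del = {}  (empty — regression defined)
  G \ add = {ball_in(b3,rmC), ball_in(b4,rmC), free(left), robot_in(rmC)} \ {ball_in(b3,rmC), free(right)} = {ball_in(b4,rmC), free(left), robot_in(rmC)}
  ∪ pre   = {ball_in(b4,rmC), free(left), robot_in(rmC)} ∪ {carry(b3,right), robot_in(rmC)}
          = {ball_in(b4,rmC), carry(b3,right), free(left), robot_in(rmC)}

== RESULT ==
["ball_in(b4,rmC)", "carry(b3,right)", "free(left)", "robot_in(rmC)"]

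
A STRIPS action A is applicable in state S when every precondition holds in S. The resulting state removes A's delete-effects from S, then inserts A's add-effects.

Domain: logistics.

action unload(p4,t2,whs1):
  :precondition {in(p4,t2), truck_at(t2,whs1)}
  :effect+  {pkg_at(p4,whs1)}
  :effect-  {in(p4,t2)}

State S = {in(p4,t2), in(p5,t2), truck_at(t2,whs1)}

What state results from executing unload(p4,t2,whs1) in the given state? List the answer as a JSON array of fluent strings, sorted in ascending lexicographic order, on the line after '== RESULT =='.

Progress:
  pre ⊆ S: {in(p4,t2), truck_at(t2,whs1)} ⊆ S  — applicable
  S \ del = {in(p5,t2), truck_at(t2,whs1)}
  ∪ add   = {in(p5,t2), pkg_at(p4,whs1), truck_at(t2,whs1)}

== RESULT ==
["in(p5,t2)", "pkg_at(p4,whs1)", "truck_at(t2,whs1)"]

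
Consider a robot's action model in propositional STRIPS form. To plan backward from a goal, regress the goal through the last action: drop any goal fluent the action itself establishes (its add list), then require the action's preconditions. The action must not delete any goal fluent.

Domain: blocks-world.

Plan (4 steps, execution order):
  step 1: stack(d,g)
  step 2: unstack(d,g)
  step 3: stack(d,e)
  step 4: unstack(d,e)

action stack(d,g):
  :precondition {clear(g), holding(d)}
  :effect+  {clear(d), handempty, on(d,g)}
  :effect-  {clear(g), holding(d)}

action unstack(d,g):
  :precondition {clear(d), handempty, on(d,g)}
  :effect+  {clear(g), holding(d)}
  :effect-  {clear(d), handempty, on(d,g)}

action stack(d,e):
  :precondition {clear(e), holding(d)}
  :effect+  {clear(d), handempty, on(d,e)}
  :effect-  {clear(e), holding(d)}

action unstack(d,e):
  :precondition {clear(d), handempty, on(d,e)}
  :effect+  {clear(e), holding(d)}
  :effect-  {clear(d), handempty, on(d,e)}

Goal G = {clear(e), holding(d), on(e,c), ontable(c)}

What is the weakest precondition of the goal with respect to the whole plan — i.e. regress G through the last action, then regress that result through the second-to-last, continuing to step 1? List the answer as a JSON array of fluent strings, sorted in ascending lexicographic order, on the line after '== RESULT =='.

Work backward from the goal:
  through step 4 (unstack(d,e)): drop {clear(e), holding(d)}, keep {on(e,c), ontable(c)}, require {clear(d), handempty, on(d,e)}
    → {clear(d), handempty, on(d,e), on(e,c), ontable(c)}
  through step 3 (stack(d,e)): drop {clear(d), handempty, on(d,e)}, keep {on(e,c), ontable(c)}, require {clear(e), holding(d)}
    → {clear(e), holding(d), on(e,c), ontable(c)}
  through step 2 (unstack(d,g)): drop {holding(d)}, keep {clear(e), on(e,c), ontable(c)}, require {clear(d), handempty, on(d,g)}
    → {clear(d), clear(e), handempty, on(d,g), on(e,c), ontable(c)}
  through step 1 (stack(d,g)): drop {clear(d), handempty, on(d,g)}, keep {clear(e), on(e,c), ontable(c)}, require {clear(g), holding(d)}
    → {clear(e), clear(g), holding(d), on(e,c), ontable(c)}

== RESULT ==
["clear(e)", "clear(g)", "holding(d)", "on(e,c)", "ontable(c)"]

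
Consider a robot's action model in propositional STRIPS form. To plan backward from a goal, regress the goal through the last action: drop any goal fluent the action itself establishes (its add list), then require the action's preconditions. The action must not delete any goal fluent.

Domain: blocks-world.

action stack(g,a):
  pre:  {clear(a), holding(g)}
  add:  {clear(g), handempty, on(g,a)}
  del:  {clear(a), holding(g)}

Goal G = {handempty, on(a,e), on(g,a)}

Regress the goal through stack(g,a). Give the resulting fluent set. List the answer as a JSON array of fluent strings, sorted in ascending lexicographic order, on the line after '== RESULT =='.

Compute (G \ add) ∪ pre:
  G ∩ del = {}  (empty — regression defined)
  G \ add = {handempty, on(a,e), on(g,a)} \ {clear(g), handempty, on(g,a)} = {on(a,e)}
  ∪ pre   = {on(a,e)} ∪ {clear(a), holding(g)}
          = {clear(a), holding(g), on(a,e)}

== RESULT ==
["clear(a)", "holding(g)", "on(a,e)"]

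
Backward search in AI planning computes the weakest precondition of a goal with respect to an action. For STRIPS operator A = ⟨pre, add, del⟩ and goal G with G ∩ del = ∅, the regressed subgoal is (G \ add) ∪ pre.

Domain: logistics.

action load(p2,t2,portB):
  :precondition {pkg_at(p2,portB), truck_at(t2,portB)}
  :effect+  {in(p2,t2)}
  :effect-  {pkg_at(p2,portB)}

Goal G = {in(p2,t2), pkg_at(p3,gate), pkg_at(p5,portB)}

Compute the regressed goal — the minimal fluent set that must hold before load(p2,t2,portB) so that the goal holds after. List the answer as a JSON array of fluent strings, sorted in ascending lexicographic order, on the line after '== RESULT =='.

Compute (G \ add) ∪ pre:
  G ∩ del = {}  (empty — regression defined)
  G \ add = {in(p2,t2), pkg_at(p3,gate), pkg_at(p5,portB)} \ {in(p2,t2)} = {pkg_at(p3,gate), pkg_at(p5,portB)}
  ∪ pre   = {pkg_at(p3,gate), pkg_at(p5,portB)} ∪ {pkg_at(p2,portB), truck_at(t2,portB)}
          = {pkg_at(p2,portB), pkg_at(p3,gate), pkg_at(p5,portB), truck_at(t2,portB)}

== RESULT ==
["pkg_at(p2,portB)", "pkg_at(p3,gate)", "pkg_at(p5,portB)", "truck_at(t2,portB)"]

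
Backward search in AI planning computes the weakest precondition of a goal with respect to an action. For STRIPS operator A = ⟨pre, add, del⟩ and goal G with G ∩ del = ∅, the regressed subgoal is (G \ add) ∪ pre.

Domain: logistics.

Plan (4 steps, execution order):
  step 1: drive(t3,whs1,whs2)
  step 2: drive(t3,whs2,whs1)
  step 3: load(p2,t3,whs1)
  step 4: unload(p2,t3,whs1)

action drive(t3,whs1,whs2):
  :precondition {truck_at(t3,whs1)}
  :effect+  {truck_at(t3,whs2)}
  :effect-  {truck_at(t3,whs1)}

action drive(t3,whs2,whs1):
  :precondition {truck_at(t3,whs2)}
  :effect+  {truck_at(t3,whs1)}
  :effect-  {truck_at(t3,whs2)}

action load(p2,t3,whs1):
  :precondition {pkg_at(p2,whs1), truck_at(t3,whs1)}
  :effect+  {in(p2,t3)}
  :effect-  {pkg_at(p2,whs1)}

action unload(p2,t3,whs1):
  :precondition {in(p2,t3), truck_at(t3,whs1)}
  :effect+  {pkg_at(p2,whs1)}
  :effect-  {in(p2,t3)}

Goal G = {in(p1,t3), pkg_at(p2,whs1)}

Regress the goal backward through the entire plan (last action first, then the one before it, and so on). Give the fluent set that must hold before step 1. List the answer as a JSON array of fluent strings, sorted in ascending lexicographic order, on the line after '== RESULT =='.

Work backward from the goal:
  through step 4 (unload(p2,t3,whs1)): drop {pkg_at(p2,whs1)}, keep {in(p1,t3)}, require {in(p2,t3), truck_at(t3,whs1)}
    → {in(p1,t3), in(p2,t3), truck_at(t3,whs1)}
  through step 3 (load(p2,t3,whs1)): drop {in(p2,t3)}, keep {in(p1,t3), truck_at(t3,whs1)}, require {pkg_at(p2,whs1), truck_at(t3,whs1)}
    → {in(p1,t3), pkg_at(p2,whs1), truck_at(t3,whs1)}
  through step 2 (drive(t3,whs2,whs1)): drop {truck_at(t3,whs1)}, keep {in(p1,t3), pkg_at(p2,whs1)}, require {truck_at(t3,whs2)}
    → {in(p1,t3), pkg_at(p2,whs1), truck_at(t3,whs2)}
  through step 1 (drive(t3,whs1,whs2)): drop {truck_at(t3,whs2)}, keep {in(p1,t3), pkg_at(p2,whs1)}, require {truck_at(t3,whs1)}
    → {in(p1,t3), pkg_at(p2,whs1), truck_at(t3,whs1)}

== RESULT ==
["in(p1,t3)", "pkg_at(p2,whs1)", "truck_at(t3,whs1)"]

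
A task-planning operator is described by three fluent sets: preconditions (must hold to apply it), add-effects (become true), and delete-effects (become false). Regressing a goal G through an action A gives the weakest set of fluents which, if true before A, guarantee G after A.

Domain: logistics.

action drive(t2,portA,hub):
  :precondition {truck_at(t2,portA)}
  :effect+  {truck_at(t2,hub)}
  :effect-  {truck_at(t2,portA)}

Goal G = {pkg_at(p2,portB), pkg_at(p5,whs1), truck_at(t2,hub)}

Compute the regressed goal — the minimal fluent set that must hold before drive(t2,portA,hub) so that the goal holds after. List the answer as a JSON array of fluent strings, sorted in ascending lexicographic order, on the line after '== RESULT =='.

Compute (G \ add) ∪ pre:
  G ∩ del = {}  (empty — regression defined)
  G \ add = {pkg_at(p2,portB), pkg_at(p5,whs1), truck_at(t2,hub)} \ {truck_at(t2,hub)} = {pkg_at(p2,portB), pkg_at(p5,whs1)}
  ∪ pre   = {pkg_at(p2,portB), pkg_at(p5,whs1)} ∪ {truck_at(t2,portA)}
          = {pkg_at(p2,portB), pkg_at(p5,whs1), truck_at(t2,portA)}

== RESULT ==
["pkg_at(p2,portB)", "pkg_at(p5,whs1)", "truck_at(t2,portA)"]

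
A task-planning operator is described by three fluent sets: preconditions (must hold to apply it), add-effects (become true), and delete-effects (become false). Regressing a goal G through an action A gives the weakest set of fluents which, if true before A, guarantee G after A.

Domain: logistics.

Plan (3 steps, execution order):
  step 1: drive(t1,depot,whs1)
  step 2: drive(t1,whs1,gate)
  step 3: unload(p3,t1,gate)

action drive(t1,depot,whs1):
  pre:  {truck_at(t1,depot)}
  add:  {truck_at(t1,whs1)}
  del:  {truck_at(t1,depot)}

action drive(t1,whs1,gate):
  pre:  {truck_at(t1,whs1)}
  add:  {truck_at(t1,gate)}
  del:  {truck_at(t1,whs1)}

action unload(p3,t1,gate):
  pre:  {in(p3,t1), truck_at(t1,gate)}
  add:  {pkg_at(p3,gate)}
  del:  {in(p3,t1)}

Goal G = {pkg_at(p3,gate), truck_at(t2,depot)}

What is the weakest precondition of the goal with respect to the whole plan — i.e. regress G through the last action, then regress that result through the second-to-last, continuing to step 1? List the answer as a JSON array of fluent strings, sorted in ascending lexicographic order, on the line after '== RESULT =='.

Work backward from the goal:
  through step 3 (unload(p3,t1,gate)): drop {pkg_at(p3,gate)}, keep {truck_at(t2,depot)}, require {in(p3,t1), truck_at(t1,gate)}
    → {in(p3,t1), truck_at(t1,gate), truck_at(t2,depot)}
  through step 2 (drive(t1,whs1,gate)): drop {truck_at(t1,gate)}, keep {in(p3,t1), truck_at(t2,depot)}, require {truck_at(t1,whs1)}
    → {in(p3,t1), truck_at(t1,whs1), truck_at(t2,depot)}
  through step 1 (drive(t1,depot,whs1)): drop {truck_at(t1,whs1)}, keep {in(p3,t1), truck_at(t2,depot)}, require {truck_at(t1,depot)}
    → {in(p3,t1), truck_at(t1,depot), truck_at(t2,depot)}

== RESULT ==
["in(p3,t1)", "truck_at(t1,depot)", "truck_at(t2,depot)"]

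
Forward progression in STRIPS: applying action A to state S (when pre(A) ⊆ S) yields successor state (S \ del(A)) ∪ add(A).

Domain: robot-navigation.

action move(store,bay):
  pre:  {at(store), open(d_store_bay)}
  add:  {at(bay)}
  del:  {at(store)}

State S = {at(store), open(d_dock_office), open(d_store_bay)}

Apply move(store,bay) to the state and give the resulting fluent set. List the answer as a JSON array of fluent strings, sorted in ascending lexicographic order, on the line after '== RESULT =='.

Compute (S \ del) ∪ add:
  pre ⊆ S: {at(store), open(d_store_bay)} ⊆ S  — applicable
  S \ del = {open(d_dock_office), open(d_store_bay)}
  ∪ add   = {at(bay), open(d_dock_office), open(d_store_bay)}

== RESULT ==
["at(bay)", "open(d_dock_office)", "open(d_store_bay)"]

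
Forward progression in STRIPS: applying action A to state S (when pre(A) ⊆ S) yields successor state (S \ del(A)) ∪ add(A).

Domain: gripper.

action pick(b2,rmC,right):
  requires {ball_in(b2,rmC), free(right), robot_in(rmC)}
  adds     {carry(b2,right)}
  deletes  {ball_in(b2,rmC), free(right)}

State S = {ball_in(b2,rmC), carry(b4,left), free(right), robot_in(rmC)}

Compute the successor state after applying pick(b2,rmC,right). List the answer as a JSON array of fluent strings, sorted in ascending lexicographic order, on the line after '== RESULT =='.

Progress:
  pre ⊆ S: {ball_in(b2,rmC), free(right), robot_in(rmC)} ⊆ S  — applicable
  S \ del = {carry(b4,left), robot_in(rmC)}
  ∪ add   = {carry(b2,right), carry(b4,left), robot_in(rmC)}

== RESULT ==
["carry(b2,right)", "carry(b4,left)", "robot_in(rmC)"]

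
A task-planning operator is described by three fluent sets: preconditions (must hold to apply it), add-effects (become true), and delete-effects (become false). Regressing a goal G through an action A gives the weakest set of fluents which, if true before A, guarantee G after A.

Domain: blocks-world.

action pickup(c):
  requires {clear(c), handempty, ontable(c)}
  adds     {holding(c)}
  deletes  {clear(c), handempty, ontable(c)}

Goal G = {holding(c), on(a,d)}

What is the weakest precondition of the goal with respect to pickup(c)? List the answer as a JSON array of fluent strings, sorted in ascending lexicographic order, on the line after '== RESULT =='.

Regress:
  G ∩ del = {}  (empty — regression defined)
  G \ add = {holding(c), on(a,d)} \ {holding(c)} = {on(a,d)}
  ∪ pre   = {on(a,d)} ∪ {clear(c), handempty, ontable(c)}
          = {clear(c), handempty, on(a,d), ontable(c)}

== RESULT ==
["clear(c)", "handempty", "on(a,d)", "ontable(c)"]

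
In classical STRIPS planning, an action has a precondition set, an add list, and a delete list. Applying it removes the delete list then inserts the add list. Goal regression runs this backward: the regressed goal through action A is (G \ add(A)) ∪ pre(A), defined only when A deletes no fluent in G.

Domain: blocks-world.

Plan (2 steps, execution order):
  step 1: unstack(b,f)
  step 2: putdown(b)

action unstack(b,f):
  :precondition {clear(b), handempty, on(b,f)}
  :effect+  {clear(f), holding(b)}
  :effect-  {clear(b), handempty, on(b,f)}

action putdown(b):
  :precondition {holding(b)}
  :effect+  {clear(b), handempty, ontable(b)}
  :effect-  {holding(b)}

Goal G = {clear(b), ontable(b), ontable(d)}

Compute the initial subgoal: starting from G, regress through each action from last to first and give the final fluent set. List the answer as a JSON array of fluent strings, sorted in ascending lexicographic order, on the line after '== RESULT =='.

Work backward from the goal:
  through step 2 (putdown(b)): drop {clear(b), ontable(b)}, keep {ontable(d)}, require {holding(b)}
    → {holding(b), ontable(d)}
  through step 1 (unstack(b,f)): drop {holding(b)}, keep {ontable(d)}, require {clear(b), handempty, on(b,f)}
    → {clear(b), handempty, on(b,f), ontable(d)}

== RESULT ==
["clear(b)", "handempty", "on(b,f)", "ontable(d)"]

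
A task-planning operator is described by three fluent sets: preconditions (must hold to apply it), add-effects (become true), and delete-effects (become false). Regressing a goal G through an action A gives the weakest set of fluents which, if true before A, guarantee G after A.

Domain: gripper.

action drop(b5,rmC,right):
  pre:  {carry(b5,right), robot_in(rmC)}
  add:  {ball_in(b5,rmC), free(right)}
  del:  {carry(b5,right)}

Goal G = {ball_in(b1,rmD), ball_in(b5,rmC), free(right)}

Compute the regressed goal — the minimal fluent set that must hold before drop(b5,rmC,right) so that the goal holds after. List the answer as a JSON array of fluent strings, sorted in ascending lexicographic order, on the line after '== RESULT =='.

Regress:
  G ∩ del = {}  (empty — regression defined)
  G \ add = {ball_in(b1,rmD), ball_in(b5,rmC), free(right)} \ {ball_in(b5,rmC), free(right)} = {ball_in(b1,rmD)}
  ∪ pre   = {ball_in(b1,rmD)} ∪ {carry(b5,right), robot_in(rmC)}
          = {ball_in(b1,rmD), carry(b5,right), robot_in(rmC)}

== RESULT ==
["ball_in(b1,rmD)", "carry(b5,right)", "robot_in(rmC)"]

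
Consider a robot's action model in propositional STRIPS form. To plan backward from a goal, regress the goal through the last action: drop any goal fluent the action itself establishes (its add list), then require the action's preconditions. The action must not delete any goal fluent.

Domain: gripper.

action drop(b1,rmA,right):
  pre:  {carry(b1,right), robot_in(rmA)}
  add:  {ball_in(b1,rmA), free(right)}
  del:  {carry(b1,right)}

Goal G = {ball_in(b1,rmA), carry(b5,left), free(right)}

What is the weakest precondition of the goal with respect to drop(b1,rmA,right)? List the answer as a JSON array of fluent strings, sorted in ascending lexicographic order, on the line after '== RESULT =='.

Compute (G \ add) ∪ pre:
  G ∩ del = {}  (empty — regression defined)
  G \ add = {ball_in(b1,rmA), carry(b5,left), free(right)} \ {ball_in(b1,rmA), free(right)} = {carry(b5,left)}
  ∪ pre   = {carry(b5,left)} ∪ {carry(b1,right), robot_in(rmA)}
          = {carry(b1,right), carry(b5,left), robot_in(rmA)}

== RESULT ==
["carry(b1,right)", "carry(b5,left)", "robot_in(rmA)"]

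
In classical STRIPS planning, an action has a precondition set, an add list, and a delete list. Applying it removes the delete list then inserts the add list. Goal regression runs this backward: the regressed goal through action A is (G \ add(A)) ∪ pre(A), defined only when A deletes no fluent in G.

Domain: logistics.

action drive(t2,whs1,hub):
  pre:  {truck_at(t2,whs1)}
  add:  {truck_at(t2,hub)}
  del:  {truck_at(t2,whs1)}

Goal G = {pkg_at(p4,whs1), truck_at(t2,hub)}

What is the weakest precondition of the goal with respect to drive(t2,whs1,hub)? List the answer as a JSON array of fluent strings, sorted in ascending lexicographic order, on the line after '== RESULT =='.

Regress:
  G ∩ del = {}  (empty — regression defined)
  G \ add = {pkg_at(p4,whs1), truck_at(t2,hub)} \ {truck_at(t2,hub)} = {pkg_at(p4,whs1)}
  ∪ pre   = {pkg_at(p4,whs1)} ∪ {truck_at(t2,whs1)}
          = {pkg_at(p4,whs1), truck_at(t2,whs1)}

== RESULT ==
["pkg_at(p4,whs1)", "truck_at(t2,whs1)"]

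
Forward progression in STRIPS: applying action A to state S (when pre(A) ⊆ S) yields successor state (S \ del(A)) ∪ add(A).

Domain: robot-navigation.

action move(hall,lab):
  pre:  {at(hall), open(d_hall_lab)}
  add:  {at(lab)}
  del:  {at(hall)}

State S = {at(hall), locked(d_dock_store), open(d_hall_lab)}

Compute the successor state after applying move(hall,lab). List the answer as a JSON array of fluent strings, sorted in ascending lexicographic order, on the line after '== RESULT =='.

Compute (S \ del) ∪ add:
  pre ⊆ S: {at(hall), open(d_hall_lab)} ⊆ S  — applicable
  S \ del = {locked(d_dock_store), open(d_hall_lab)}
  ∪ add   = {at(lab), locked(d_dock_store), open(d_hall_lab)}

== RESULT ==
["at(lab)", "locked(d_dock_store)", "open(d_hall_lab)"]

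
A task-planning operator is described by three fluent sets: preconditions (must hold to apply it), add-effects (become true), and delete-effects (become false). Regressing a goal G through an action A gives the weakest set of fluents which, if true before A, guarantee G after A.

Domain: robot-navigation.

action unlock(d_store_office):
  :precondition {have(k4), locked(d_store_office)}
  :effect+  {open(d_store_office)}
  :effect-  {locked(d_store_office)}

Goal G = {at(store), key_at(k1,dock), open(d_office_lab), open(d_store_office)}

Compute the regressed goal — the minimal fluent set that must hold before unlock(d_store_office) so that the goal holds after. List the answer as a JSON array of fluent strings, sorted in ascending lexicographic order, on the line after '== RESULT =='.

Compute (G \ add) ∪ pre:
  G ∩ del = {}  (empty — regression defined)
  G \ add = {at(store), key_at(k1,dock), open(d_office_lab), open(d_store_office)} \ {open(d_store_office)} = {at(store), key_at(k1,dock), open(d_office_lab)}
  ∪ pre   = {at(store), key_at(k1,dock), open(d_office_lab)} ∪ {have(k4), locked(d_store_office)}
          = {at(store), have(k4), key_at(k1,dock), locked(d_store_office), open(d_office_lab)}

== RESULT ==
["at(store)", "have(k4)", "key_at(k1,dock)", "locked(d_store_office)", "open(d_office_lab)"]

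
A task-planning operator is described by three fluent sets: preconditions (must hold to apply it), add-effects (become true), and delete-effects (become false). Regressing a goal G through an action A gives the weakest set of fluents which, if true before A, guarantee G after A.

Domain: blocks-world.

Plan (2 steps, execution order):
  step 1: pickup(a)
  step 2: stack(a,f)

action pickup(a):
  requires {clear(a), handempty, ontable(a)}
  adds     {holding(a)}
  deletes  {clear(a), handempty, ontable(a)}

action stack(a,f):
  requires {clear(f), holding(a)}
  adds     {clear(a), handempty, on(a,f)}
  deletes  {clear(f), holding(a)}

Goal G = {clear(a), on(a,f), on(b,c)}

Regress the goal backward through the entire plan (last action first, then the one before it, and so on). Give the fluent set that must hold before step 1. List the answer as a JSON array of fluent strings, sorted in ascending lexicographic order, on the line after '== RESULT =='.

Work backward from the goal:
  through step 2 (stack(a,f)): drop {clear(a), on(a,f)}, keep {on(b,c)}, require {clear(f), holding(a)}
    → {clear(f), holding(a), on(b,c)}
  through step 1 (pickup(a)): drop {holding(a)}, keep {clear(f), on(b,c)}, require {clear(a), handempty, ontable(a)}
    → {clear(a), clear(f), handempty, on(b,c), ontable(a)}

== RESULT ==
["clear(a)", "clear(f)", "handempty", "on(b,c)", "ontable(a)"]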